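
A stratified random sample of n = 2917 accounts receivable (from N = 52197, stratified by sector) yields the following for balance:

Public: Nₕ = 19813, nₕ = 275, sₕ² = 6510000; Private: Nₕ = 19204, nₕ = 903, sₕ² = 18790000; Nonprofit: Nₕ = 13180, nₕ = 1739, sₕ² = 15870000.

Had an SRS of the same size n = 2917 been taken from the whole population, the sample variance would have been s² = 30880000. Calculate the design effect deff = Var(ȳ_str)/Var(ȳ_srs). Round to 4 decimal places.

0.6556

Var(ȳ_str) = Σ Wₕ²(1−fₕ)sₕ²/nₕ with Wₕ = Nₕ/52197:
  Public: (19813/52197)²·(1−275/19813)·6510000/275 = 3363.47
  Private: (19204/52197)²·(1−903/19204)·18790000/903 = 2684.1975
  Nonprofit: (13180/52197)²·(1−1739/13180)·15870000/1739 = 505.08638
  → Var(ȳ_str) = 6552.7539.
Var(ȳ_srs) = (1 − 2917/52197)·30880000/2917 = 9994.6138.
deff = 6552.7539 / 9994.6138 = 0.6556.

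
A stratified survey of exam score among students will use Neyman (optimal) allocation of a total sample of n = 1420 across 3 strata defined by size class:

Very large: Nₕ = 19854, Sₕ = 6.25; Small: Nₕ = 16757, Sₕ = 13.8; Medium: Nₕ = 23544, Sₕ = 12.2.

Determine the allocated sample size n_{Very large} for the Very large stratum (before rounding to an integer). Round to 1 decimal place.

274.2

Neyman allocation: nₕ = n·NₕSₕ / Σⱼ NⱼSⱼ.
Σ NⱼSⱼ = 19854·6.25 + 16757·13.8 + 23544·12.2 = 642570.9.
n_{Very large} = 1420·19854·6.25 / 642570.9 = 274.2.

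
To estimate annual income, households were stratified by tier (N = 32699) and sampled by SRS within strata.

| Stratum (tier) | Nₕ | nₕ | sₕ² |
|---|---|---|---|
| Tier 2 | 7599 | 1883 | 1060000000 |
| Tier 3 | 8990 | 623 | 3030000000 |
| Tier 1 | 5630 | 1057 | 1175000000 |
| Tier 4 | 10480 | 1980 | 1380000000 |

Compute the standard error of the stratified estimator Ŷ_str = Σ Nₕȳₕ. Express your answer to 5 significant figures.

Var(Ŷ_str) = Σₕ Nₕ²(1 − fₕ)sₕ²/nₕ.
Tier 2: 7599²·(1 − 1883/7599)·1060000000/1883 = 2.4451427 × 10^13.
Tier 3: 8990²·(1 − 623/8990)·3030000000/623 = 3.6583398 × 10^14.
Tier 1: 5630²·(1 − 1057/5630)·1175000000/1057 = 2.8620188 × 10^13.
Tier 4: 10480²·(1 − 1980/10480)·1380000000/1980 = 6.2086061 × 10^13.
Sum = 4.8099166 × 10^14.
SE = √(4.8099166 × 10^14) = 2.1932 × 10^7.

2.1932 × 10^7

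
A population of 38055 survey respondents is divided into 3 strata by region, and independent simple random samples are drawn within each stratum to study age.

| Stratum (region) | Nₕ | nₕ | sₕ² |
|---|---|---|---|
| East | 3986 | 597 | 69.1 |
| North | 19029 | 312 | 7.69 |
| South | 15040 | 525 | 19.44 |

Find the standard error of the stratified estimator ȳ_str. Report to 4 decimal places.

Var(ȳ_str) = Σₕ Wₕ²(1 − fₕ)sₕ²/nₕ with Wₕ = Nₕ/N, N = 38055.
East: Wₕ = 0.10474313; term = 0.10474313²·(1 − 0.14977421)·69.1/597 = 0.0010796653.
North: Wₕ = 0.50003942; term = 0.50003942²·(1 − 0.01639603)·7.69/312 = 0.0060617846.
South: Wₕ = 0.39521745; term = 0.39521745²·(1 − 0.03490691)·19.44/525 = 0.0055818528.
Sum = 0.012723303.
SE = √(0.012723303) = 0.1128.

0.1128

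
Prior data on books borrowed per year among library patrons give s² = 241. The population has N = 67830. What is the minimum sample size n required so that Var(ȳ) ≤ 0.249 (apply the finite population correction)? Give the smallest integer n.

Without fpc, n₀ = s²/D = 241/0.249 = 967.8715.
With fpc, (1 − n/N)·s²/n ≤ D requires n ≥ n₀/(1 + n₀/N) = 967.8715/(1 + 967.8715/67830) = 954.2552.
Rounding up, n = 955.

955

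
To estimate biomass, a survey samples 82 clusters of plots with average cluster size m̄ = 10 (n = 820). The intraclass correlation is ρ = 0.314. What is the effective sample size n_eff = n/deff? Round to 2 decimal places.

214.32

deff = 1 + (10 − 1)·0.314 = 1 + 2.826 = 3.826.
n_eff = 820 / 3.826 = 214.32.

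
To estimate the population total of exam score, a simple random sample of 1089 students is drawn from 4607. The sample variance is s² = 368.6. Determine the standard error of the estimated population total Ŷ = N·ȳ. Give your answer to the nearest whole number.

2342

Var(Ŷ) = N²·Var(ȳ) = N²·(1 − n/N)·s²/n.
f = 1089/4607 = 0.23637942; Var(ȳ) = 0.76362058·368.6/1089 = 0.25846698.
Var(Ŷ) = 4607² · 0.25846698 = 5.4858192 × 10^6.
SE(Ŷ) = √(5.4858192 × 10^6) = 2342.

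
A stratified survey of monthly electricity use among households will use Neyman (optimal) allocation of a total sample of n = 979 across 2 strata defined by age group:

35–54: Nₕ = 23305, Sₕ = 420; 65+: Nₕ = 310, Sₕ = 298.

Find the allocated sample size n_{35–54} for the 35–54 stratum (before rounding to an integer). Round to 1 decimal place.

Neyman allocation: nₕ = n·NₕSₕ / Σⱼ NⱼSⱼ.
Σ NⱼSⱼ = 23305·420 + 310·298 = 9.88048 × 10^6.
n_{35–54} = 979·23305·420 / (9.88048 × 10^6) = 969.8.

969.8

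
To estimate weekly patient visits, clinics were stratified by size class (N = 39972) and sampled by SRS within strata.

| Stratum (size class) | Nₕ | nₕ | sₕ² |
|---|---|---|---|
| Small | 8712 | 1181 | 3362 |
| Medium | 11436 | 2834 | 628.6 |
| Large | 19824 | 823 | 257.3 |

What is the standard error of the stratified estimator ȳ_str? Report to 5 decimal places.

0.45195

Var(ȳ_str) = Σₕ Wₕ²(1 − fₕ)sₕ²/nₕ with Wₕ = Nₕ/N, N = 39972.
Small: Wₕ = 0.21795257; term = 0.21795257²·(1 − 0.13556015)·3362/1181 = 0.11689786.
Medium: Wₕ = 0.28610027; term = 0.28610027²·(1 − 0.24781392)·628.6/2834 = 0.013656404.
Large: Wₕ = 0.49594716; term = 0.49594716²·(1 − 0.04151533)·257.3/823 = 0.073704829.
Sum = 0.20425909.
SE = √(0.20425909) = 0.45195.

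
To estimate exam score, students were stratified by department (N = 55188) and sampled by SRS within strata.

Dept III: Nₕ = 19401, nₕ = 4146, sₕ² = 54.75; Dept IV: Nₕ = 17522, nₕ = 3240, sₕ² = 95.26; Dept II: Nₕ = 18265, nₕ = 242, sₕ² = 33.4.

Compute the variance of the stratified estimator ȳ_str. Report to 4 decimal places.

Var(ȳ_str) = Σₕ Wₕ²(1 − fₕ)sₕ²/nₕ with Wₕ = Nₕ/N, N = 55188.
Dept III: Wₕ = 0.35154381; term = 0.35154381²·(1 − 0.21370032)·54.75/4146 = 0.0012832221.
Dept IV: Wₕ = 0.31749656; term = 0.31749656²·(1 − 0.18491040)·95.26/3240 = 0.0024157332.
Dept II: Wₕ = 0.33095963; term = 0.33095963²·(1 − 0.01324938)·33.4/242 = 0.014917242.
Sum = 0.018616197.

0.0186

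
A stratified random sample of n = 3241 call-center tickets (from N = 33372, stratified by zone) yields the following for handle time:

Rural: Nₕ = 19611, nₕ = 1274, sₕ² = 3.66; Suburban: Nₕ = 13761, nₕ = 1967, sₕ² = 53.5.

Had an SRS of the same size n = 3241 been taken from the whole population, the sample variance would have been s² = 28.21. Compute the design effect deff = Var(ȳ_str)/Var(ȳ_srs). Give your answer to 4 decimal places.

Var(ȳ_str) = Σ Wₕ²(1−fₕ)sₕ²/nₕ with Wₕ = Nₕ/33372:
  Rural: (19611/33372)²·(1−1274/19611)·3.66/1274 = 9.2763091 × 10^-4
  Suburban: (13761/33372)²·(1−1967/13761)·53.5/1967 = 0.003963657
  → Var(ȳ_str) = 0.0048912879.
Var(ȳ_srs) = (1 − 3241/33372)·28.21/3241 = 0.0078587842.
deff = 0.0048912879 / 0.0078587842 = 0.6224.

0.6224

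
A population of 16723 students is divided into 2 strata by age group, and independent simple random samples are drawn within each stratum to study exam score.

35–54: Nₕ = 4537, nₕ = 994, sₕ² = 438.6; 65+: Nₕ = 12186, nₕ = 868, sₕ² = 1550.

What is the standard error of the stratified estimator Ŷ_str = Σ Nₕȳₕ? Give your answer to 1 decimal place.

15917.9

Var(Ŷ_str) = Σₕ Nₕ²(1 − fₕ)sₕ²/nₕ.
35–54: 4537²·(1 − 994/4537)·438.6/994 = 7.0928728 × 10^6.
65+: 12186²·(1 − 868/12186)·1550/868 = 2.4628776 × 10^8.
Sum = 2.5338063 × 10^8.
SE = √(2.5338063 × 10^8) = 15917.9.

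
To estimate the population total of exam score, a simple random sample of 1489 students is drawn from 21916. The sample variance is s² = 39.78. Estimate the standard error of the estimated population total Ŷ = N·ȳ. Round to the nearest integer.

3458

Var(Ŷ) = N²·Var(ȳ) = N²·(1 − n/N)·s²/n.
f = 1489/21916 = 0.06794123; Var(ȳ) = 0.93205877·39.78/1489 = 0.024900804.
Var(Ŷ) = 21916² · 0.024900804 = 1.1960131 × 10^7.
SE(Ŷ) = √(1.1960131 × 10^7) = 3458.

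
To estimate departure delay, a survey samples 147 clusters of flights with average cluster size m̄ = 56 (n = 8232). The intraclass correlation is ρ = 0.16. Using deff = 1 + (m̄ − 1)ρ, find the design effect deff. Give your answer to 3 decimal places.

9.800

deff = 1 + (56 − 1)·0.16 = 1 + 8.8 = 9.8.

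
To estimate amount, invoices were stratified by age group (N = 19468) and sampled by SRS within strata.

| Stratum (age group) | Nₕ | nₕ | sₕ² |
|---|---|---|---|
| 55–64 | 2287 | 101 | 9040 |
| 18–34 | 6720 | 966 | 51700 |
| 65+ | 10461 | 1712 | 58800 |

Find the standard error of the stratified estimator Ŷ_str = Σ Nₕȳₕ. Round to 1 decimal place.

75235.3

Var(Ŷ_str) = Σₕ Nₕ²(1 − fₕ)sₕ²/nₕ.
55–64: 2287²·(1 − 101/2287)·9040/101 = 4.4746944 × 10^8.
18–34: 6720²·(1 − 966/6720)·51700/966 = 2.0694386 × 10^9.
65+: 10461²·(1 − 1712/10461)·58800/1712 = 3.1434401 × 10^9.
Sum = 5.6603481 × 10^9.
SE = √(5.6603481 × 10^9) = 75235.3.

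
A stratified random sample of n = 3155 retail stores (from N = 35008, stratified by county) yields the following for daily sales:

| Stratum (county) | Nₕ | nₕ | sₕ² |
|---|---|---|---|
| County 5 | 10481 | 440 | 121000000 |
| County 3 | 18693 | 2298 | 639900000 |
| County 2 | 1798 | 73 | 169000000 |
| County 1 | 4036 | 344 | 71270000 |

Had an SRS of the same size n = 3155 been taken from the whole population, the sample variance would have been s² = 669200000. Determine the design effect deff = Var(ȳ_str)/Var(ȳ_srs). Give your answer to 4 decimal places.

0.5266

Var(ȳ_str) = Σ Wₕ²(1−fₕ)sₕ²/nₕ with Wₕ = Nₕ/35008:
  County 5: (10481/35008)²·(1−440/10481)·121000000/440 = 23614.447
  County 3: (18693/35008)²·(1−2298/18693)·639900000/2298 = 69633.45
  County 2: (1798/35008)²·(1−73/1798)·169000000/73 = 5858.7913
  County 1: (4036/35008)²·(1−344/4036)·71270000/344 = 2518.9907
  → Var(ȳ_str) = 101625.68.
Var(ȳ_srs) = (1 − 3155/35008)·669200000/3155 = 192992.13.
deff = 101625.68 / 192992.13 = 0.5266.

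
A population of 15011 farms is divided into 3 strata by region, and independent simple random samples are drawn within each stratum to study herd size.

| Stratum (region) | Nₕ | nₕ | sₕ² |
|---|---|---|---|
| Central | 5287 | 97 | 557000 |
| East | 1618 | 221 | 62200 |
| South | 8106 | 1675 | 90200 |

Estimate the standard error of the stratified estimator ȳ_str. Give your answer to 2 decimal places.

Var(ȳ_str) = Σₕ Wₕ²(1 − fₕ)sₕ²/nₕ with Wₕ = Nₕ/N, N = 15011.
Central: Wₕ = 0.35220838; term = 0.35220838²·(1 − 0.01834689)·557000/97 = 699.26353.
East: Wₕ = 0.10778762; term = 0.10778762²·(1 − 0.13658838)·62200/221 = 2.8232789.
South: Wₕ = 0.54000400; term = 0.54000400²·(1 − 0.20663706)·90200/1675 = 12.458266.
Sum = 714.54507.
SE = √(714.54507) = 26.73.

26.73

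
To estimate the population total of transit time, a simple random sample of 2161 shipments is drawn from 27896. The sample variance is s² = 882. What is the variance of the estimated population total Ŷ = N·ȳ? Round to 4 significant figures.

Var(Ŷ) = N²·Var(ȳ) = N²·(1 − n/N)·s²/n.
f = 2161/27896 = 0.07746630; Var(ȳ) = 0.92253370·882/2161 = 0.37652694.
Var(Ŷ) = 27896² · 0.37652694 = 2.930083 × 10^8.

2.930 × 10^8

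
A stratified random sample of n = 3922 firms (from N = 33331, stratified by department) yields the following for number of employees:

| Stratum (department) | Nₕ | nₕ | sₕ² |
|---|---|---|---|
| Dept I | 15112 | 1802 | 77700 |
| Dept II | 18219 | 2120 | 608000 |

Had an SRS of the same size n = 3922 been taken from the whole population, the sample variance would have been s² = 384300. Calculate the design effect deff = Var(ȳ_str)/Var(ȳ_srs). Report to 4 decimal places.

Var(ȳ_str) = Σ Wₕ²(1−fₕ)sₕ²/nₕ with Wₕ = Nₕ/33331:
  Dept I: (15112/33331)²·(1−1802/15112)·77700/1802 = 7.8067369
  Dept II: (18219/33331)²·(1−2120/18219)·608000/2120 = 75.717186
  → Var(ȳ_str) = 83.523923.
Var(ȳ_srs) = (1 − 3922/33331)·384300/3922 = 86.455914.
deff = 83.523923 / 86.455914 = 0.9661.

0.9661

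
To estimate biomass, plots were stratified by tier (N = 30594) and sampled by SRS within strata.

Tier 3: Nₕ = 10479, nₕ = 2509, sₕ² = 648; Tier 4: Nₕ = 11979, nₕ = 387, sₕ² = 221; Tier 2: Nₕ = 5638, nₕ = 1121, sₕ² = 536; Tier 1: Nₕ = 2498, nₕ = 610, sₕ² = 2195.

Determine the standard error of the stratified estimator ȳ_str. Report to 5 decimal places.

Var(ȳ_str) = Σₕ Wₕ²(1 − fₕ)sₕ²/nₕ with Wₕ = Nₕ/N, N = 30594.
Tier 3: Wₕ = 0.34251814; term = 0.34251814²·(1 − 0.23943124)·648/2509 = 0.023045173.
Tier 4: Wₕ = 0.39154736; term = 0.39154736²·(1 − 0.03230654)·221/387 = 0.084720346.
Tier 2: Wₕ = 0.18428450; term = 0.18428450²·(1 − 0.19882937)·536/1121 = 0.013009536.
Tier 1: Wₕ = 0.08165000; term = 0.08165000²·(1 − 0.24419536)·2195/610 = 0.018131202.
Sum = 0.13890626.
SE = √(0.13890626) = 0.37270.

0.37270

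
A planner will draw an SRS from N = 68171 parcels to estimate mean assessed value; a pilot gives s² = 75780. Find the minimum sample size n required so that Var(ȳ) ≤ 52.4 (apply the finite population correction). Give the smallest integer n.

1417

Without fpc, n₀ = s²/D = 75780/52.4 = 1446.1832.
With fpc, (1 − n/N)·s²/n ≤ D requires n ≥ n₀/(1 + n₀/N) = 1446.1832/(1 + 1446.1832/68171) = 1416.1411.
Rounding up, n = 1417.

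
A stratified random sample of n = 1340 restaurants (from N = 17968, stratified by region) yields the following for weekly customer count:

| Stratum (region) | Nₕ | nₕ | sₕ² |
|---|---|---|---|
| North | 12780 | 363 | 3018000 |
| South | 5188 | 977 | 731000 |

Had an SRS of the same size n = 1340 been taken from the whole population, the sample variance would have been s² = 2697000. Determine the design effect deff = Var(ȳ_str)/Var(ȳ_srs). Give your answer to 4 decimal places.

Var(ȳ_str) = Σ Wₕ²(1−fₕ)sₕ²/nₕ with Wₕ = Nₕ/17968:
  North: (12780/17968)²·(1−363/12780)·3018000/363 = 4086.5862
  South: (5188/17968)²·(1−977/5188)·731000/977 = 50.630072
  → Var(ȳ_str) = 4137.2163.
Var(ȳ_srs) = (1 − 1340/17968)·2697000/1340 = 1862.5864.
deff = 4137.2163 / 1862.5864 = 2.2212.

2.2212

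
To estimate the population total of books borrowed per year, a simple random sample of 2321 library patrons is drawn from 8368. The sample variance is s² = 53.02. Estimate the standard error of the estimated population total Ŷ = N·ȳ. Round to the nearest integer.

Var(Ŷ) = N²·Var(ȳ) = N²·(1 − n/N)·s²/n.
f = 2321/8368 = 0.27736616; Var(ȳ) = 0.72263384·53.02/2321 = 0.01650756.
Var(Ŷ) = 8368² · 0.01650756 = 1.1559159 × 10^6.
SE(Ŷ) = √(1.1559159 × 10^6) = 1075.

1075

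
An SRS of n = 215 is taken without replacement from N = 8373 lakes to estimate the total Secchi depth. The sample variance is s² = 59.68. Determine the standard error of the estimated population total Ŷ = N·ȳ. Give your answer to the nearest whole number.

4354

Var(Ŷ) = N²·Var(ȳ) = N²·(1 − n/N)·s²/n.
f = 215/8373 = 0.02567777; Var(ȳ) = 0.97432223·59.68/215 = 0.27045372.
Var(Ŷ) = 8373² · 0.27045372 = 1.8960734 × 10^7.
SE(Ŷ) = √(1.8960734 × 10^7) = 4354.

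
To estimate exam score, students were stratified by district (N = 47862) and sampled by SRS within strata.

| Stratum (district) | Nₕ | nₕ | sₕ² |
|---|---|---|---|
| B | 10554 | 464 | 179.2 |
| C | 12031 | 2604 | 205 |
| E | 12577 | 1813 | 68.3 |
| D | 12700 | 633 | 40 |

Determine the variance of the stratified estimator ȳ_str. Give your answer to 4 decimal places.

0.0283

Var(ȳ_str) = Σₕ Wₕ²(1 − fₕ)sₕ²/nₕ with Wₕ = Nₕ/N, N = 47862.
B: Wₕ = 0.22050896; term = 0.22050896²·(1 − 0.04396437)·179.2/464 = 0.017953395.
C: Wₕ = 0.25136852; term = 0.25136852²·(1 − 0.21644086)·205/2604 = 0.0038976822.
E: Wₕ = 0.26277632; term = 0.26277632²·(1 − 0.14415202)·68.3/1813 = 0.0022263424.
D: Wₕ = 0.26534620; term = 0.26534620²·(1 − 0.04984252)·40/633 = 0.0042274417.
Sum = 0.028304861.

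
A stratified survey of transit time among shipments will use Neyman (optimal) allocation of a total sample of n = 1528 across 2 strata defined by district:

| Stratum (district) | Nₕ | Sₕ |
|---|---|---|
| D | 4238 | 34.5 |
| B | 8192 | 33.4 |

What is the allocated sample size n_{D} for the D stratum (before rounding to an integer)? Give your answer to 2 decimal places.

532.15

Neyman allocation: nₕ = n·NₕSₕ / Σⱼ NⱼSⱼ.
Σ NⱼSⱼ = 4238·34.5 + 8192·33.4 = 419823.8.
n_{D} = 1528·4238·34.5 / 419823.8 = 532.15.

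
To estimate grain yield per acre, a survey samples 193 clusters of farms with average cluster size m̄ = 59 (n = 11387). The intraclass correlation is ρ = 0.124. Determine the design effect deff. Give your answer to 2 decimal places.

deff = 1 + (59 − 1)·0.124 = 1 + 7.192 = 8.192.

8.19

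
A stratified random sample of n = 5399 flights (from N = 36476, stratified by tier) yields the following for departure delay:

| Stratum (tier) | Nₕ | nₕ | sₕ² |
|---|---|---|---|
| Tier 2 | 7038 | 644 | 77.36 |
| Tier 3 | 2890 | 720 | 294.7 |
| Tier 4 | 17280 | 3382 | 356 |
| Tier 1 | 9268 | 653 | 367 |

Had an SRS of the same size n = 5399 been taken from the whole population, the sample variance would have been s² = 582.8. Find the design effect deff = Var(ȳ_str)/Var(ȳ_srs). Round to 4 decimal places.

0.6385

Var(ȳ_str) = Σ Wₕ²(1−fₕ)sₕ²/nₕ with Wₕ = Nₕ/36476:
  Tier 2: (7038/36476)²·(1−644/7038)·77.36/644 = 0.0040629182
  Tier 3: (2890/36476)²·(1−720/2890)·294.7/720 = 0.0019292602
  Tier 4: (17280/36476)²·(1−3382/17280)·356/3382 = 0.019000194
  Tier 1: (9268/36476)²·(1−653/9268)·367/653 = 0.03372716
  → Var(ȳ_str) = 0.058719532.
Var(ȳ_srs) = (1 − 5399/36476)·582.8/5399 = 0.091968287.
deff = 0.058719532 / 0.091968287 = 0.6385.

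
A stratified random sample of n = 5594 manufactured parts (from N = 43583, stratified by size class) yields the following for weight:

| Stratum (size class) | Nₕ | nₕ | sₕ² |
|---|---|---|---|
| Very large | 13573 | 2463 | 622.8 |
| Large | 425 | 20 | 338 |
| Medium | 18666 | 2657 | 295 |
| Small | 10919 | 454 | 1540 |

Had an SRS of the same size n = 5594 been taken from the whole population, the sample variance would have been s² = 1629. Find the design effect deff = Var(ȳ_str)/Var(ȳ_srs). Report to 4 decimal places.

0.9579

Var(ȳ_str) = Σ Wₕ²(1−fₕ)sₕ²/nₕ with Wₕ = Nₕ/43583:
  Very large: (13573/43583)²·(1−2463/13573)·622.8/2463 = 0.020074274
  Large: (425/43583)²·(1−20/425)·338/20 = 0.0015314274
  Medium: (18666/43583)²·(1−2657/18666)·295/2657 = 0.017466733
  Small: (10919/43583)²·(1−454/10919)·1540/454 = 0.20405758
  → Var(ȳ_str) = 0.24313001.
Var(ȳ_srs) = (1 − 5594/43583)·1629/5594 = 0.2538279.
deff = 0.24313001 / 0.2538279 = 0.9579.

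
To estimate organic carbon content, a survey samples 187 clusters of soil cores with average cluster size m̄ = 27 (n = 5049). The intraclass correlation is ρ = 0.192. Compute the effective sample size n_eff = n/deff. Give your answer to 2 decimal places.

842.62

deff = 1 + (27 − 1)·0.192 = 1 + 4.992 = 5.992.
n_eff = 5049 / 5.992 = 842.62.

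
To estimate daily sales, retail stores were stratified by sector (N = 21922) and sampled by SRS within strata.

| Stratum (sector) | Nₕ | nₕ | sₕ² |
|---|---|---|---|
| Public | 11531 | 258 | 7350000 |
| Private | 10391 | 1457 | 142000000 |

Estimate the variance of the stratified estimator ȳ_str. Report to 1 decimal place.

26532.3

Var(ȳ_str) = Σₕ Wₕ²(1 − fₕ)sₕ²/nₕ with Wₕ = Nₕ/N, N = 21922.
Public: Wₕ = 0.52600128; term = 0.52600128²·(1 − 0.02237447)·7350000/258 = 7705.7296.
Private: Wₕ = 0.47399872; term = 0.47399872²·(1 − 0.14021750)·142000000/1457 = 18826.593.
Sum = 26532.323.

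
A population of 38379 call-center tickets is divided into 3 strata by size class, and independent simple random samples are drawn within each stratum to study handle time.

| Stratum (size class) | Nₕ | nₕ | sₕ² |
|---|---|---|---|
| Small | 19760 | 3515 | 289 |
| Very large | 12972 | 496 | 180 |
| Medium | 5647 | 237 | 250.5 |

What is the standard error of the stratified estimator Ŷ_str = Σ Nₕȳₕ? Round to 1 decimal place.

Var(Ŷ_str) = Σₕ Nₕ²(1 − fₕ)sₕ²/nₕ.
Small: 19760²·(1 − 3515/19760)·289/3515 = 2.6392417 × 10^7.
Very large: 12972²·(1 − 496/12972)·180/496 = 5.8731776 × 10^7.
Medium: 5647²·(1 − 237/5647)·250.5/237 = 3.2290475 × 10^7.
Sum = 1.1741467 × 10^8.
SE = √(1.1741467 × 10^8) = 10835.8.

10835.8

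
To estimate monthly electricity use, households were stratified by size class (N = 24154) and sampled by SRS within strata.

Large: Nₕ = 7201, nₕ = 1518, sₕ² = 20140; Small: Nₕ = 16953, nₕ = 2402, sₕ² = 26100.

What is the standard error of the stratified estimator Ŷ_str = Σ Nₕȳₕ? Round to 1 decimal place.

56774.9

Var(Ŷ_str) = Σₕ Nₕ²(1 − fₕ)sₕ²/nₕ.
Large: 7201²·(1 − 1518/7201)·20140/1518 = 5.429479 × 10^8.
Small: 16953²·(1 − 2402/16953)·26100/2402 = 2.680445 × 10^9.
Sum = 3.2233929 × 10^9.
SE = √(3.2233929 × 10^9) = 56774.9.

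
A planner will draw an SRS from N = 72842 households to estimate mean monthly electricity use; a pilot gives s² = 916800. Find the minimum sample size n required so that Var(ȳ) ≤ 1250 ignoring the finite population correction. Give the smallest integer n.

734

Without fpc, n₀ = s²/D = 916800/1250 = 733.4400.
Rounding up, n = 734.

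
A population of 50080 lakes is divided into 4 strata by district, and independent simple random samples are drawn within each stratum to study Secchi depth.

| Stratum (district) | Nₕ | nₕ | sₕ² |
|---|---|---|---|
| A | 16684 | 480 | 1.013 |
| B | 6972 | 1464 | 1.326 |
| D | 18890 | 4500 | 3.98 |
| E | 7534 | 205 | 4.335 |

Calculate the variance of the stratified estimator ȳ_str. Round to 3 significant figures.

Var(ȳ_str) = Σₕ Wₕ²(1 − fₕ)sₕ²/nₕ with Wₕ = Nₕ/N, N = 50080.
A: Wₕ = 0.33314696; term = 0.33314696²·(1 − 0.02877008)·1.013/480 = 2.2748983 × 10^-4.
B: Wₕ = 0.13921725; term = 0.13921725²·(1 − 0.20998279)·1.326/1464 = 1.386836 × 10^-5.
D: Wₕ = 0.37719649; term = 0.37719649²·(1 − 0.23822128)·3.98/4500 = 9.5859392 × 10^-5.
E: Wₕ = 0.15043930; term = 0.15043930²·(1 − 0.02720998)·4.335/205 = 4.6556137 × 10^-4.
Sum = 8.0277895 × 10^-4.

8.03 × 10^-4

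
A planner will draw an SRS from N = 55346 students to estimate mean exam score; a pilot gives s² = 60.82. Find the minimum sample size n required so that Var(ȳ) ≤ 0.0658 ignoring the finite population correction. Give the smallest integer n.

Without fpc, n₀ = s²/D = 60.82/0.0658 = 924.3161.
Rounding up, n = 925.

925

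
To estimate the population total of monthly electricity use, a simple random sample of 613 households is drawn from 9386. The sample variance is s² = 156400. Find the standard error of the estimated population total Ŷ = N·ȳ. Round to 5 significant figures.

144940

Var(Ŷ) = N²·Var(ȳ) = N²·(1 − n/N)·s²/n.
f = 613/9386 = 0.06531004; Var(ȳ) = 0.93468996·156400/613 = 238.47555.
Var(Ŷ) = 9386² · 238.47555 = 2.100898 × 10^10.
SE(Ŷ) = √(2.100898 × 10^10) = 144940.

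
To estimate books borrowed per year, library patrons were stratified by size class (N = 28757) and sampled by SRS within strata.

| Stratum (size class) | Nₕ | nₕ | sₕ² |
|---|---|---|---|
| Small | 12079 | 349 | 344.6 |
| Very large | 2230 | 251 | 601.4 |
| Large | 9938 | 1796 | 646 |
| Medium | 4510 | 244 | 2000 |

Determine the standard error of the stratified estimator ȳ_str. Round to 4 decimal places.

0.6386

Var(ȳ_str) = Σₕ Wₕ²(1 − fₕ)sₕ²/nₕ with Wₕ = Nₕ/N, N = 28757.
Small: Wₕ = 0.42003686; term = 0.42003686²·(1 − 0.02889312)·344.6/349 = 0.16917325.
Very large: Wₕ = 0.07754634; term = 0.07754634²·(1 − 0.11255605)·601.4/251 = 0.012786545.
Large: Wₕ = 0.34558542; term = 0.34558542²·(1 − 0.18072047)·646/1796 = 0.03519404.
Medium: Wₕ = 0.15683138; term = 0.15683138²·(1 − 0.05410200)·2000/244 = 0.19069987.
Sum = 0.40785371.
SE = √(0.40785371) = 0.6386.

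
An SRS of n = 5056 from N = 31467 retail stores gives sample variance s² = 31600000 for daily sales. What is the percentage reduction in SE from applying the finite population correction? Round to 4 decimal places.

f = n/N = 5056/31467 = 0.16067626.
SE_no-fpc = √(s²/n) = 79.056942; SE_fpc = √((1−f)s²/n) = 72.427711.
Ratio = √(1−f) = 0.91614613. Reduction = 100·(1 − 0.91614613) = 8.3854%.

8.3854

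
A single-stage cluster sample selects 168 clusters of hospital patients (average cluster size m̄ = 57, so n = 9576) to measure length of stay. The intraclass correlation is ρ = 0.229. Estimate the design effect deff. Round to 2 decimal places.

deff = 1 + (57 − 1)·0.229 = 1 + 12.824 = 13.824.

13.82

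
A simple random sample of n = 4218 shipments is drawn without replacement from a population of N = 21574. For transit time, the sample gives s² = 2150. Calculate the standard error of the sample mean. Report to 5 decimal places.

0.64036

Under SRS without replacement, Var(ȳ) = (1 − f)·s²/n with f = n/N = 4218/21574 = 0.19551312.
Var(ȳ) = (1 − 0.19551312)·2150/4218 = 0.80448688·0.50972025 = 0.41006325.
SE(ȳ) = √(0.41006325) = 0.64036.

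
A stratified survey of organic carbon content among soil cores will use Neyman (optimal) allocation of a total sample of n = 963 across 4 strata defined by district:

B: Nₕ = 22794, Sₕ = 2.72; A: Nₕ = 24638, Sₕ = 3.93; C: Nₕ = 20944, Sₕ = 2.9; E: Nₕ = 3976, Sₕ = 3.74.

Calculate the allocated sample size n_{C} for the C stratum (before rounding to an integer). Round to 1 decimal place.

Neyman allocation: nₕ = n·NₕSₕ / Σⱼ NⱼSⱼ.
Σ NⱼSⱼ = 22794·2.72 + 24638·3.93 + 20944·2.9 + 3976·3.74 = 234434.86.
n_{C} = 963·20944·2.9 / 234434.86 = 249.5.

249.5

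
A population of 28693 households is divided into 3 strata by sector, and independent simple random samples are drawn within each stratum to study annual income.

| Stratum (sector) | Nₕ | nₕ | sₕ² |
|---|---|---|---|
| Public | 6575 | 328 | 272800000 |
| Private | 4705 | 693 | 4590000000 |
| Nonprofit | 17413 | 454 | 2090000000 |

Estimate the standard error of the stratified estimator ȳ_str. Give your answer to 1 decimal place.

Var(ȳ_str) = Σₕ Wₕ²(1 − fₕ)sₕ²/nₕ with Wₕ = Nₕ/N, N = 28693.
Public: Wₕ = 0.22914997; term = 0.22914997²·(1 − 0.04988593)·272800000/328 = 41494.054.
Private: Wₕ = 0.16397728; term = 0.16397728²·(1 − 0.14729012)·4590000000/693 = 151861.64.
Nonprofit: Wₕ = 0.60687276; term = 0.60687276²·(1 − 0.02607247)·2090000000/454 = 1.6512482 × 10^6.
Sum = 1.8446039 × 10^6.
SE = √(1.8446039 × 10^6) = 1358.2.

1358.2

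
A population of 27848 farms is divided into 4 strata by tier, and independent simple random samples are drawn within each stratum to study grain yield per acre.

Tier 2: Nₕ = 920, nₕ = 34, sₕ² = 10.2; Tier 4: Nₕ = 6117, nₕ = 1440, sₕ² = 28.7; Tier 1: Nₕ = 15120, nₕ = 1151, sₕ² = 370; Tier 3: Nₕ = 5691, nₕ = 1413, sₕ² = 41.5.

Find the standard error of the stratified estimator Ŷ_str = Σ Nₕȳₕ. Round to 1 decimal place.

8332.2

Var(Ŷ_str) = Σₕ Nₕ²(1 − fₕ)sₕ²/nₕ.
Tier 2: 920²·(1 − 34/920)·10.2/34 = 244536.
Tier 4: 6117²·(1 − 1440/6117)·28.7/1440 = 570197.43.
Tier 1: 15120²·(1 − 1151/15120)·370/1151 = 6.7895894 × 10^7.
Tier 3: 5691²·(1 − 1413/5691)·41.5/1413 = 715048.17.
Sum = 6.9425676 × 10^7.
SE = √(6.9425676 × 10^7) = 8332.2.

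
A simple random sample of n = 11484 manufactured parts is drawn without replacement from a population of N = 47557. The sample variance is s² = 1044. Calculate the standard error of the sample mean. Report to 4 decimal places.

0.2626

Under SRS without replacement, Var(ȳ) = (1 − f)·s²/n with f = n/N = 11484/47557 = 0.24147865.
Var(ȳ) = (1 − 0.24147865)·1044/11484 = 0.75852135·0.090909091 = 0.068956487.
SE(ȳ) = √(0.068956487) = 0.2626.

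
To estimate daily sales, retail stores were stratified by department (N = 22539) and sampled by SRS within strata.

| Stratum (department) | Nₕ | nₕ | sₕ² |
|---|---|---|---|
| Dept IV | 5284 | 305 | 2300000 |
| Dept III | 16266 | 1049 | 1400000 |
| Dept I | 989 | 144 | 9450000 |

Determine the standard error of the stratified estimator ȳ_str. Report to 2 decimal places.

Var(ȳ_str) = Σₕ Wₕ²(1 − fₕ)sₕ²/nₕ with Wₕ = Nₕ/N, N = 22539.
Dept IV: Wₕ = 0.23443809; term = 0.23443809²·(1 − 0.05772142)·2300000/305 = 390.53831.
Dept III: Wₕ = 0.72168242; term = 0.72168242²·(1 − 0.06449035)·1400000/1049 = 650.26903.
Dept I: Wₕ = 0.04387950; term = 0.04387950²·(1 − 0.14560162)·9450000/144 = 107.95755.
Sum = 1148.7649.
SE = √(1148.7649) = 33.89.

33.89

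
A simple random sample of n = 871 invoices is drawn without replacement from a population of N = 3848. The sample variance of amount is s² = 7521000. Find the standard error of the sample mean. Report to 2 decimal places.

81.73

Under SRS without replacement, Var(ȳ) = (1 − f)·s²/n with f = n/N = 871/3848 = 0.22635135.
Var(ȳ) = (1 − 0.22635135)·7521000/871 = 0.77364865·8634.9024 = 6680.3806.
SE(ȳ) = √(6680.3806) = 81.73.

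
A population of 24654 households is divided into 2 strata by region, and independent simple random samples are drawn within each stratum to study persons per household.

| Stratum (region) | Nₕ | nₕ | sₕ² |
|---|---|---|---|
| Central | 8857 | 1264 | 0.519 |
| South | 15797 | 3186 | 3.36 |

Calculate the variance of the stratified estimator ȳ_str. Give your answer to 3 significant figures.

3.91 × 10^-4

Var(ȳ_str) = Σₕ Wₕ²(1 − fₕ)sₕ²/nₕ with Wₕ = Nₕ/N, N = 24654.
Central: Wₕ = 0.35925205; term = 0.35925205²·(1 − 0.14271198)·0.519/1264 = 4.5430294 × 10^-5.
South: Wₕ = 0.64074795; term = 0.64074795²·(1 − 0.20168386)·3.36/3186 = 3.4565502 × 10^-4.
Sum = 3.9108531 × 10^-4.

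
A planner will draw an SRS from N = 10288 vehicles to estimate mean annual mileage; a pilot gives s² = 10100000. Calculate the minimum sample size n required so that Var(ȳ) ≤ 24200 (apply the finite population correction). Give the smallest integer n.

Without fpc, n₀ = s²/D = 10100000/24200 = 417.3554.
With fpc, (1 − n/N)·s²/n ≤ D requires n ≥ n₀/(1 + n₀/N) = 417.3554/(1 + 417.3554/10288) = 401.0845.
Rounding up, n = 402.

402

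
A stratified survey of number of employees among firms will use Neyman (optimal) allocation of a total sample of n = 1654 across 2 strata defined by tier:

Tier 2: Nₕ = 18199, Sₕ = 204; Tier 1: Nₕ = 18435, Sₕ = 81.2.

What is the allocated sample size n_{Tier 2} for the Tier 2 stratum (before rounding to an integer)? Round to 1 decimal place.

Neyman allocation: nₕ = n·NₕSₕ / Σⱼ NⱼSⱼ.
Σ NⱼSⱼ = 18199·204 + 18435·81.2 = 5.209518 × 10^6.
n_{Tier 2} = 1654·18199·204 / (5.209518 × 10^6) = 1178.7.

1178.7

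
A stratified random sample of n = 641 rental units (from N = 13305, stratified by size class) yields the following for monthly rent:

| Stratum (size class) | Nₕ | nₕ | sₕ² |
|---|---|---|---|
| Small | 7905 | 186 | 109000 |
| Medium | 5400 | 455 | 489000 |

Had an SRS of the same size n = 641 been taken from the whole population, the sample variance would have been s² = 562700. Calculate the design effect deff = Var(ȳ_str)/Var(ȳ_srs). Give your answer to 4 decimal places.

0.4358

Var(ȳ_str) = Σ Wₕ²(1−fₕ)sₕ²/nₕ with Wₕ = Nₕ/13305:
  Small: (7905/13305)²·(1−186/7905)·109000/186 = 201.99783
  Medium: (5400/13305)²·(1−455/5400)·489000/455 = 162.1167
  → Var(ȳ_str) = 364.11453.
Var(ȳ_srs) = (1 − 641/13305)·562700/641 = 835.55474.
deff = 364.11453 / 835.55474 = 0.4358.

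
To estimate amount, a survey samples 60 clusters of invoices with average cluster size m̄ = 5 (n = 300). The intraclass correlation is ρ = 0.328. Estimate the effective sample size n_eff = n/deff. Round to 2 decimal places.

129.76

deff = 1 + (5 − 1)·0.328 = 1 + 1.312 = 2.312.
n_eff = 300 / 2.312 = 129.76.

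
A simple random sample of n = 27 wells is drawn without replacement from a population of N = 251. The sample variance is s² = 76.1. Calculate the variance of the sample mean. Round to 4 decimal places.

Under SRS without replacement, Var(ȳ) = (1 − f)·s²/n with f = n/N = 27/251 = 0.10756972.
Var(ȳ) = (1 − 0.10756972)·76.1/27 = 0.89243028·2.8185185 = 2.5153313.

2.5153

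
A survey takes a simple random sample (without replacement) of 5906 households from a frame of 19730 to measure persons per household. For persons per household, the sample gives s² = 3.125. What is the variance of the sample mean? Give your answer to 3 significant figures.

3.71 × 10^-4

Under SRS without replacement, Var(ȳ) = (1 − f)·s²/n with f = n/N = 5906/19730 = 0.29934110.
Var(ȳ) = (1 − 0.29934110)·3.125/5906 = 0.70065890·5.2912293 × 10^-4 = 3.7073468 × 10^-4.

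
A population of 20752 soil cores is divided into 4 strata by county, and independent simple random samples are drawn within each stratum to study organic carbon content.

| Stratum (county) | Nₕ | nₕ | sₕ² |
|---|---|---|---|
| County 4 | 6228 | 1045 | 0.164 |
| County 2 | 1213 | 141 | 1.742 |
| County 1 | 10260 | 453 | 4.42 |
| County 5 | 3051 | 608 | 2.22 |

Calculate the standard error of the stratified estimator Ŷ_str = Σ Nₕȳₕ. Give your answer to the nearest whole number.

1015

Var(Ŷ_str) = Σₕ Nₕ²(1 − fₕ)sₕ²/nₕ.
County 4: 6228²·(1 − 1045/6228)·0.164/1045 = 5065.9088.
County 2: 1213²·(1 − 141/1213)·1.742/141 = 16065.144.
County 1: 10260²·(1 − 453/10260)·4.42/453 = 981765.13.
County 5: 3051²·(1 − 608/3051)·2.22/608 = 27215.422.
Sum = 1.0301116 × 10^6.
SE = √(1.0301116 × 10^6) = 1015.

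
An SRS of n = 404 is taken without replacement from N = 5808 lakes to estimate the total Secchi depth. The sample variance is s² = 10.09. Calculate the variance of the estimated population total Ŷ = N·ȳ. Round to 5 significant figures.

783880

Var(Ŷ) = N²·Var(ȳ) = N²·(1 − n/N)·s²/n.
f = 404/5808 = 0.06955923; Var(ȳ) = 0.93044077·10.09/404 = 0.023237989.
Var(Ŷ) = 5808² · 0.023237989 = 783883.92.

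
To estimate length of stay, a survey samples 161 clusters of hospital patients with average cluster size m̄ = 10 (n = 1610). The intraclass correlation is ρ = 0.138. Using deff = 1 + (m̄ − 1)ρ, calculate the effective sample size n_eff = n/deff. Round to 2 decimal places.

718.11

deff = 1 + (10 − 1)·0.138 = 1 + 1.242 = 2.242.
n_eff = 1610 / 2.242 = 718.11.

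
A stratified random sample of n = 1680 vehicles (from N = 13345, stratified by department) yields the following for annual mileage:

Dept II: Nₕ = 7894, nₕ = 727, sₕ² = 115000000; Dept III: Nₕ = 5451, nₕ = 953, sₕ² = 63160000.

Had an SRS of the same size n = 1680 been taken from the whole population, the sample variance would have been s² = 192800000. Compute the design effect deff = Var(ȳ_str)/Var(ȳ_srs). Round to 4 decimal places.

0.5919

Var(ȳ_str) = Σ Wₕ²(1−fₕ)sₕ²/nₕ with Wₕ = Nₕ/13345:
  Dept II: (7894/13345)²·(1−727/7894)·115000000/727 = 50252.862
  Dept III: (5451/13345)²·(1−953/5451)·63160000/953 = 9124.471
  → Var(ȳ_str) = 59377.333.
Var(ȳ_srs) = (1 − 1680/13345)·192800000/1680 = 100314.55.
deff = 59377.333 / 100314.55 = 0.5919.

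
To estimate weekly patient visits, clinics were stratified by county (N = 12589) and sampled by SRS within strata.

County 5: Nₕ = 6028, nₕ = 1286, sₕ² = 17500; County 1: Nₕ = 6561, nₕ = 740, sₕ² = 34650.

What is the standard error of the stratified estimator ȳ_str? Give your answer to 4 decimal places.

3.7065

Var(ȳ_str) = Σₕ Wₕ²(1 − fₕ)sₕ²/nₕ with Wₕ = Nₕ/N, N = 12589.
County 5: Wₕ = 0.47883073; term = 0.47883073²·(1 − 0.21333776)·17500/1286 = 2.454423.
County 1: Wₕ = 0.52116927; term = 0.52116927²·(1 − 0.11278768)·34650/740 = 11.283834.
Sum = 13.738257.
SE = √(13.738257) = 3.7065.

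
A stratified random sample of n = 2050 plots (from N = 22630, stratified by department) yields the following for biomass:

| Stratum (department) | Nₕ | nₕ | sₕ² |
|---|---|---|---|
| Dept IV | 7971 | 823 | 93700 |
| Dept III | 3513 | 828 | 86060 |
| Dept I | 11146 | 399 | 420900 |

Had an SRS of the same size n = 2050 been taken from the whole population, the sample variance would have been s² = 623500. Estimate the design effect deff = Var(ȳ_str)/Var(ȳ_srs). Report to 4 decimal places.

0.9448

Var(ȳ_str) = Σ Wₕ²(1−fₕ)sₕ²/nₕ with Wₕ = Nₕ/22630:
  Dept IV: (7971/22630)²·(1−823/7971)·93700/823 = 12.666832
  Dept III: (3513/22630)²·(1−828/3513)·86060/828 = 1.9143632
  Dept I: (11146/22630)²·(1−399/11146)·420900/399 = 246.74207
  → Var(ȳ_str) = 261.32327.
Var(ȳ_srs) = (1 − 2050/22630)·623500/2050 = 276.59442.
deff = 261.32327 / 276.59442 = 0.9448.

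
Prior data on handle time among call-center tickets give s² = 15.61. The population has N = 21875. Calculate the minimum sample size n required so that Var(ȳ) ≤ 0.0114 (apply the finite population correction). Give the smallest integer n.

Without fpc, n₀ = s²/D = 15.61/0.0114 = 1369.2982.
With fpc, (1 − n/N)·s²/n ≤ D requires n ≥ n₀/(1 + n₀/N) = 1369.2982/(1 + 1369.2982/21875) = 1288.6342.
Rounding up, n = 1289.

1289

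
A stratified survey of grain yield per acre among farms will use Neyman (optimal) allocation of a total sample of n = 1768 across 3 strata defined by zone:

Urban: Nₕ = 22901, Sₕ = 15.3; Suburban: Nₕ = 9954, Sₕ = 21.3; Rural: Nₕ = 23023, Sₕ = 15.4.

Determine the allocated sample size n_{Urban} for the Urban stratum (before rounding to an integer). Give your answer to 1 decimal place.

675.6

Neyman allocation: nₕ = n·NₕSₕ / Σⱼ NⱼSⱼ.
Σ NⱼSⱼ = 22901·15.3 + 9954·21.3 + 23023·15.4 = 916959.7.
n_{Urban} = 1768·22901·15.3 / 916959.7 = 675.6.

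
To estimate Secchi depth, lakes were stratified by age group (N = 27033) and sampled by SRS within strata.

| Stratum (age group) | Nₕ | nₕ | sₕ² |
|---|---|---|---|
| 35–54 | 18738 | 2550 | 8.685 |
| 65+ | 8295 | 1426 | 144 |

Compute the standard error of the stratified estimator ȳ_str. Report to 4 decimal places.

Var(ȳ_str) = Σₕ Wₕ²(1 − fₕ)sₕ²/nₕ with Wₕ = Nₕ/N, N = 27033.
35–54: Wₕ = 0.69315281; term = 0.69315281²·(1 − 0.13608710)·8.685/2550 = 0.0014137011.
65+: Wₕ = 0.30684719; term = 0.30684719²·(1 − 0.17191079)·144/1426 = 0.0078734375.
Sum = 0.0092871386.
SE = √(0.0092871386) = 0.0964.

0.0964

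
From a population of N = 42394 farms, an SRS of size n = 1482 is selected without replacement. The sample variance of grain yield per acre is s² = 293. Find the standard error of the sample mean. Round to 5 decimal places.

Under SRS without replacement, Var(ȳ) = (1 − f)·s²/n with f = n/N = 1482/42394 = 0.03495778.
Var(ȳ) = (1 − 0.03495778)·293/1482 = 0.96504222·0.1977058 = 0.19079445.
SE(ȳ) = √(0.19079445) = 0.43680.

0.43680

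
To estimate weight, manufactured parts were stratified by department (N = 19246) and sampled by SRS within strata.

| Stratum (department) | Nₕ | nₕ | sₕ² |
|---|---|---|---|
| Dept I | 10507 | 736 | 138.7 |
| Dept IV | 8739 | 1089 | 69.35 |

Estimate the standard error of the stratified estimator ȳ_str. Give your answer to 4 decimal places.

0.2524

Var(ȳ_str) = Σₕ Wₕ²(1 − fₕ)sₕ²/nₕ with Wₕ = Nₕ/N, N = 19246.
Dept I: Wₕ = 0.54593162; term = 0.54593162²·(1 − 0.07004854)·138.7/736 = 0.052231853.
Dept IV: Wₕ = 0.45406838; term = 0.45406838²·(1 − 0.12461380)·69.35/1089 = 0.011493725.
Sum = 0.063725578.
SE = √(0.063725578) = 0.2524.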